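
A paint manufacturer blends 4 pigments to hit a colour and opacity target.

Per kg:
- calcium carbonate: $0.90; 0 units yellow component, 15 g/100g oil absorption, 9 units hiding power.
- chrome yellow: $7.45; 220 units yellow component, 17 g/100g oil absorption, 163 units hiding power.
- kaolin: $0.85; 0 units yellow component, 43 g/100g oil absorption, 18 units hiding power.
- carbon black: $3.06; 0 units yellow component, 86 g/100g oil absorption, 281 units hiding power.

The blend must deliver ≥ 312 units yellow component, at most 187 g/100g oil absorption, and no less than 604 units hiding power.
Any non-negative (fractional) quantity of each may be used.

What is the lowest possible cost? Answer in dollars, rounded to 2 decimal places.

$14.63

Set it up as a linear program. Let x1 = kg of calcium carbonate, x2 = kg of chrome yellow, x3 = kg of kaolin, x4 = kg of carbon black.
min 0.9x1 + 7.45x2 + 0.85x3 + 3.06x4 subject to:
  220x2 ≥ 312   (yellow component)
  15x1 + 17x2 + 43x3 + 86x4 ≤ 187   (oil absorption)
  9x1 + 163x2 + 18x3 + 281x4 ≥ 604   (hiding power)
  x1, x2, x3, x4 ≥ 0.
The optimal basis is {chrome yellow, carbon black}; calcium carbonate, kaolin drop out. The yellow component and hiding power requirements are met with equality.
So chrome yellow = 1.4182 kg, carbon black = 1.3268 kg.
Hence cost = 7.45·1.4182 + 3.06·1.3268 = $14.6256.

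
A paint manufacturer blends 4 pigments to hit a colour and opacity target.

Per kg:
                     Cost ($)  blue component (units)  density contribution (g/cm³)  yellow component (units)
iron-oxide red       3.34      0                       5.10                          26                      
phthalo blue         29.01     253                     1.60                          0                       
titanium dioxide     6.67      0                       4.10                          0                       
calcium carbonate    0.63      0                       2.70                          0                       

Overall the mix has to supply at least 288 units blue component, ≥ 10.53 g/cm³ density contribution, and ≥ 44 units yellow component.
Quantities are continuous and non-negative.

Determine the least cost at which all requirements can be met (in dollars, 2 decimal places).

Let x1 = kg of iron-oxide red, x2 = kg of phthalo blue, x3 = kg of titanium dioxide, x4 = kg of calcium carbonate.
Minimise 3.34x1 + 29.01x2 + 6.67x3 + 0.63x4 subject to:
  253x2 ≥ 288   (blue component)
  5.1x1 + 1.6x2 + 4.1x3 + 2.7x4 ≥ 10.53   (density contribution)
  26x1 ≥ 44   (yellow component)
  x1, x2, x3, x4 ≥ 0.
The cheapest feasible vertex uses only iron-oxide red, phthalo blue, calcium carbonate; titanium dioxide is not used. Binding constraints: blue component, density contribution, yellow component.
That vertex is x1 = 1.6923, x2 = 1.1383, x4 = 0.028847.
Objective = 3.34·1.6923 + 29.01·1.1383 + 0.63·0.028847 = 38.6925.

$38.69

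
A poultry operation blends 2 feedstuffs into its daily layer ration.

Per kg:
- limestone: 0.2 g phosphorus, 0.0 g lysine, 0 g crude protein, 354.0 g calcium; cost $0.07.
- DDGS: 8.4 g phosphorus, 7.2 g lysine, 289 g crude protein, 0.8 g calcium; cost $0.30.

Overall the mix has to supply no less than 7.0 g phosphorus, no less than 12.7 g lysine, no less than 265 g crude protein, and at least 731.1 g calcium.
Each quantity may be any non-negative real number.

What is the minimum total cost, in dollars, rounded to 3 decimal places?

$0.673

Treat it as an LP. Let x1 = kg of limestone, x2 = kg of DDGS.
Minimize 0.07x1 + 0.3x2 subject to:
  0.2x1 + 8.4x2 ≥ 7   (phosphorus)
  7.2x2 ≥ 12.7   (lysine)
  289x2 ≥ 265   (crude protein)
  354x1 + 0.8x2 ≥ 731.1   (calcium)
  x1, x2 ≥ 0.
Both inputs are positive at the optimum. There the lysine and calcium constraints are tight.
So limestone = 2.061 kg, DDGS = 1.764 kg.
Total cost: 0.07·2.061 + 0.3·1.764 = 0.67347.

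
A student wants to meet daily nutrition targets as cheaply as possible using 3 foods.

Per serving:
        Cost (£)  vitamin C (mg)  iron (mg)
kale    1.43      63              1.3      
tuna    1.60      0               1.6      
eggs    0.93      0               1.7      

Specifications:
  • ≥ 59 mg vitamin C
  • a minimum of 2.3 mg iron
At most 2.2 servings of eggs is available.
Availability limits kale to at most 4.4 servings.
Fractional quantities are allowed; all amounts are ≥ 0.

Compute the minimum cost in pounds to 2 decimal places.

Let x1 = servings of kale, x2 = servings of tuna, x3 = servings of eggs.
min 1.43x1 + 1.6x2 + 0.93x3 subject to:
  63x1 ≥ 59   (vitamin C)
  1.3x1 + 1.6x2 + 1.7x3 ≥ 2.3   (iron)
  x3 ≤ 2.2
  x1 ≤ 4.4
  x1, x2, x3 ≥ 0.
At the optimum only kale, eggs are positive (tuna = 0). There the vitamin C and iron constraints are tight.
Optimal quantities: kale = 0.9365 servings, eggs = 0.6368 servings.
Objective = 1.43·0.9365 + 0.93·0.6368 = 1.9314.

£1.93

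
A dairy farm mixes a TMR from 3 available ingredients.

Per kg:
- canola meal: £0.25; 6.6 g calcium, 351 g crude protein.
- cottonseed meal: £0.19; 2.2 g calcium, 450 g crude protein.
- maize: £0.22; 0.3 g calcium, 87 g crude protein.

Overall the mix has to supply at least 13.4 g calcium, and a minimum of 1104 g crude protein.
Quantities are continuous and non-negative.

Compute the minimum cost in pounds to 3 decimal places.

Let x1 = kg of canola meal, x2 = kg of cottonseed meal, x3 = kg of maize.
Minimize 0.25x1 + 0.19x2 + 0.22x3 subject to:
  6.6x1 + 2.2x2 + 0.3x3 ≥ 13.4   (calcium)
  351x1 + 450x2 + 87x3 ≥ 1104   (crude protein)
  x1, x2, x3 ≥ 0.
At the optimum only canola meal, cottonseed meal are positive (maize = 0). There the calcium and crude protein constraints are tight.
Solving gives x1 = 1.639, x2 = 1.175.
Total cost: 0.25·1.639 + 0.19·1.175 = 0.63300.

£0.633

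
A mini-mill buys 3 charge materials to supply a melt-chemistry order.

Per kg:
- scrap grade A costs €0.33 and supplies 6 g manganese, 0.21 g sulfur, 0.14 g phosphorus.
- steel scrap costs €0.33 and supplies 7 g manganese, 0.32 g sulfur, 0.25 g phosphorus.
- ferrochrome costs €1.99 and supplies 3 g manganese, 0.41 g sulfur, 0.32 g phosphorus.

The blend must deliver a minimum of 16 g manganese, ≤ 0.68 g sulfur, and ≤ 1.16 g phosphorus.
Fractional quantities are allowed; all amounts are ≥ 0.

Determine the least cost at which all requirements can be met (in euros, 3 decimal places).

This is a linear program. Let x1 = kg of scrap grade A, x2 = kg of steel scrap, x3 = kg of ferrochrome.
Minimize 0.33x1 + 0.33x2 + 1.99x3 subject to:
  6x1 + 7x2 + 3x3 ≥ 16   (manganese)
  0.21x1 + 0.32x2 + 0.41x3 ≤ 0.68   (sulfur)
  0.14x1 + 0.25x2 + 0.32x3 ≤ 1.16   (phosphorus)
  x1, x2, x3 ≥ 0.
The cheapest feasible vertex uses only scrap grade A, steel scrap; ferrochrome is not used. The manganese and sulfur requirements are met with equality.
So scrap grade A = 0.8 kg, steel scrap = 1.6 kg.
Hence cost = 0.33·0.8 + 0.33·1.6 = €0.79200.

€0.792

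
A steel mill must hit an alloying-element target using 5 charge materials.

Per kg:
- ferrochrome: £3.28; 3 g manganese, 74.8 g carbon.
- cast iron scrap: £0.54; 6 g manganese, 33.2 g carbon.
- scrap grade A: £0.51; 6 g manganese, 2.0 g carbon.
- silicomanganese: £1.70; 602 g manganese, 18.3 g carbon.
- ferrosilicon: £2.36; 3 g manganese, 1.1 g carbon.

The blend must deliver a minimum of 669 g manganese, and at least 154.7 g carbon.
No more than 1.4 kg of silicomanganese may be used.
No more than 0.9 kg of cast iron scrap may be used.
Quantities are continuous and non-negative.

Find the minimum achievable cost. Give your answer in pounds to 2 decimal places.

Treat it as an LP. Let x1 = kg of ferrochrome, x2 = kg of cast iron scrap, x3 = kg of scrap grade A, x4 = kg of silicomanganese, x5 = kg of ferrosilicon.
Minimize 3.28x1 + 0.54x2 + 0.51x3 + 1.7x4 + 2.36x5 s.t.:
  3x1 + 6x2 + 6x3 + 602x4 + 3x5 ≥ 669   (manganese)
  74.8x1 + 33.2x2 + 2x3 + 18.3x4 + 1.1x5 ≥ 154.7   (carbon)
  x4 ≤ 1.4
  x2 ≤ 0.9
  x1, x2, x3, x4, x5 ≥ 0.
The minimum-cost mix takes nothing from scrap grade A, ferrosilicon — only ferrochrome, cast iron scrap, silicomanganese. The manganese, carbon, the cast iron scrap cap requirements are met with equality.
Solving gives x1 = 1.401, x2 = 0.9, x4 = 1.095.
Cost = 3.28·1.401 + 0.54·0.9 + 1.7·1.095 = 6.9428.

£6.94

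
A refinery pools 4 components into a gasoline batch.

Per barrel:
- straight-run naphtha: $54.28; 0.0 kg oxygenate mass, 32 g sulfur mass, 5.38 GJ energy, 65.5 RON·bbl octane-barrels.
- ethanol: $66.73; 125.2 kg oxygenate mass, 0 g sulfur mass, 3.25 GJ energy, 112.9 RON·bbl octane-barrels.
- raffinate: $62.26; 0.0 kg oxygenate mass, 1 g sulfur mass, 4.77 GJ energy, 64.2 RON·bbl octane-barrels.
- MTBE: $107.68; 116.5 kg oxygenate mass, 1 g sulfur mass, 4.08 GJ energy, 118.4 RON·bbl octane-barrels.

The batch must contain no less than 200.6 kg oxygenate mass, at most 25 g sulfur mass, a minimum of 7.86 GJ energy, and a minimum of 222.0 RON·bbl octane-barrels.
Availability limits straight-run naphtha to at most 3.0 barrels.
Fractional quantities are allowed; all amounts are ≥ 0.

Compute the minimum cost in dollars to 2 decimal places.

$137.76

Let x1 = barrels of straight-run naphtha, x2 = barrels of ethanol, x3 = barrels of raffinate, x4 = barrels of MTBE.
min 54.28x1 + 66.73x2 + 62.26x3 + 107.68x4 subject to:
  125.2x2 + 116.5x4 ≥ 200.6   (oxygenate mass)
  32x1 + 1x3 + 1x4 ≤ 25   (sulfur mass)
  5.38x1 + 3.25x2 + 4.77x3 + 4.08x4 ≥ 7.86   (energy)
  65.5x1 + 112.9x2 + 64.2x3 + 118.4x4 ≥ 222   (octane-barrels)
  x1 ≤ 3
  x1, x2, x3, x4 ≥ 0.
The cheapest feasible vertex uses only straight-run naphtha, ethanol; raffinate, MTBE are not used. There the energy and octane-barrels constraints are tight.
Optimal quantities: straight-run naphtha = 0.42049 barrels, ethanol = 1.7224 barrels.
Hence cost = 54.28·0.42049 + 66.73·1.7224 = $137.7599.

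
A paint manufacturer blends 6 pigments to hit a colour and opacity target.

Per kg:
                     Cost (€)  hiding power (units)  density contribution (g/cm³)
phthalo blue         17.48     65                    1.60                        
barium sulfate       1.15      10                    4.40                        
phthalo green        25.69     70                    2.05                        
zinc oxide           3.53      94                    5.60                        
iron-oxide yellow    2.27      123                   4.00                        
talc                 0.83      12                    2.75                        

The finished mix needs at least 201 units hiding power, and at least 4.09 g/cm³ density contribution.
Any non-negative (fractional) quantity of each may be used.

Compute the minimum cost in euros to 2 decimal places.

Let x1 = kg of phthalo blue, x2 = kg of barium sulfate, x3 = kg of phthalo green, x4 = kg of zinc oxide, x5 = kg of iron-oxide yellow, x6 = kg of talc.
Minimise 17.48x1 + 1.15x2 + 25.69x3 + 3.53x4 + 2.27x5 + 0.83x6 with:
  65x1 + 10x2 + 70x3 + 94x4 + 123x5 + 12x6 ≥ 201   (hiding power)
  1.6x1 + 4.4x2 + 2.05x3 + 5.6x4 + 4x5 + 2.75x6 ≥ 4.09   (density contribution)
  x1, x2, x3, x4, x5, x6 ≥ 0.
The optimal basis is {iron-oxide yellow}; phthalo blue, barium sulfate, phthalo green, zinc oxide, talc drop out. The hiding power requirement is met with equality.
That vertex is x5 = 1.634.
Objective = 2.27·1.634 = 3.7092.

€3.71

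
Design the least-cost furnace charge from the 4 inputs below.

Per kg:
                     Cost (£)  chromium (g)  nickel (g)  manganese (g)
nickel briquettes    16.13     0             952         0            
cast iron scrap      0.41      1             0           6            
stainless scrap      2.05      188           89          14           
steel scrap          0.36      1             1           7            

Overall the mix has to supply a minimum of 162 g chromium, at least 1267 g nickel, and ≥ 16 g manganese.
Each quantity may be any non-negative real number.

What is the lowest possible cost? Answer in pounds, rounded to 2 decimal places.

£22.09

Let x1 = kg of nickel briquettes, x2 = kg of cast iron scrap, x3 = kg of stainless scrap, x4 = kg of steel scrap.
Minimize 16.13x1 + 0.41x2 + 2.05x3 + 0.36x4 s.t.:
  1x2 + 188x3 + 1x4 ≥ 162   (chromium)
  952x1 + 89x3 + 1x4 ≥ 1267   (nickel)
  6x2 + 14x3 + 7x4 ≥ 16   (manganese)
  x1, x2, x3, x4 ≥ 0.
The cheapest feasible vertex uses only nickel briquettes, stainless scrap; cast iron scrap, steel scrap are not used. Binding constraints: nickel and manganese.
Solving gives x1 = 1.224, x3 = 1.143.
Cost = 16.13·1.224 + 2.05·1.143 = 22.0863.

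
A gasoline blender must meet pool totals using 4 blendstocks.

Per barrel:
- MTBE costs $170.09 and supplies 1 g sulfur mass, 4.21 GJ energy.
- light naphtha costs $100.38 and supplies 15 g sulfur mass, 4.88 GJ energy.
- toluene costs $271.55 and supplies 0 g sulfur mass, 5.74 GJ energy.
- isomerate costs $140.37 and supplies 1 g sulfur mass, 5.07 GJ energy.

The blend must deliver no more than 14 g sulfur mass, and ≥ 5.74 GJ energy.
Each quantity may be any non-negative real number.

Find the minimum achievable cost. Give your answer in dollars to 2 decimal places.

This is a linear program. Let x1 = barrels of MTBE, x2 = barrels of light naphtha, x3 = barrels of toluene, x4 = barrels of isomerate.
min 170.09x1 + 100.38x2 + 271.55x3 + 140.37x4 s.t.:
  1x1 + 15x2 + 1x4 ≤ 14   (sulfur mass)
  4.21x1 + 4.88x2 + 5.74x3 + 5.07x4 ≥ 5.74   (energy)
  x1, x2, x3, x4 ≥ 0.
The cheapest feasible vertex uses only light naphtha, isomerate; MTBE, toluene are not used. The sulfur mass and energy requirements are met with equality.
That vertex is x2 = 0.9167, x4 = 0.2498.
Hence cost = 100.38·0.9167 + 140.37·0.2498 = $127.0828.

$127.08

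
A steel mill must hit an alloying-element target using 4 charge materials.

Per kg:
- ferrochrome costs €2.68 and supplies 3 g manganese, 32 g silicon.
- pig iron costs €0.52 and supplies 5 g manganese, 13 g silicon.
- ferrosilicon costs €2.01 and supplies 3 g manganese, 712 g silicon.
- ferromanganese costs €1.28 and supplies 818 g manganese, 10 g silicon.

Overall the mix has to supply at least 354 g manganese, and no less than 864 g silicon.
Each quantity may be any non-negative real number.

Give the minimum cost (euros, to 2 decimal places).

€2.98

This is a linear program. Let x1 = kg of ferrochrome, x2 = kg of pig iron, x3 = kg of ferrosilicon, x4 = kg of ferromanganese.
Minimise 2.68x1 + 0.52x2 + 2.01x3 + 1.28x4 with:
  3x1 + 5x2 + 3x3 + 818x4 ≥ 354   (manganese)
  32x1 + 13x2 + 712x3 + 10x4 ≥ 864   (silicon)
  x1, x2, x3, x4 ≥ 0.
The optimal basis is {ferrosilicon, ferromanganese}; ferrochrome, pig iron drop out. Binding constraints: manganese and silicon.
Solving gives x3 = 1.2075, x4 = 0.42833.
Total cost: 2.01·1.2075 + 1.28·0.42833 = 2.9753.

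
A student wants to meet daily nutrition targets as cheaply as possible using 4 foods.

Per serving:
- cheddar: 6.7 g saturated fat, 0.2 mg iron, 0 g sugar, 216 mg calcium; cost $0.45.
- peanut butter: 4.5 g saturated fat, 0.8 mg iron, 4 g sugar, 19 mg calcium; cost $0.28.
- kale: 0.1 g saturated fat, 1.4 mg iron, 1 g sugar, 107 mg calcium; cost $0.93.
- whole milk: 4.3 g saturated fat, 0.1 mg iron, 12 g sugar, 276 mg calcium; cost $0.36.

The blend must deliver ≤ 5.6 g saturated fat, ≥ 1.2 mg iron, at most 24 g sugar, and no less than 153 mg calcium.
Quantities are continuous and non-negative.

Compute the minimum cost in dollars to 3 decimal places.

Let x1 = servings of cheddar, x2 = servings of peanut butter, x3 = servings of kale, x4 = servings of whole milk.
Minimise 0.45x1 + 0.28x2 + 0.93x3 + 0.36x4 with:
  6.7x1 + 4.5x2 + 0.1x3 + 4.3x4 ≤ 5.6   (saturated fat)
  0.2x1 + 0.8x2 + 1.4x3 + 0.1x4 ≥ 1.2   (iron)
  4x2 + 1x3 + 12x4 ≤ 24   (sugar)
  216x1 + 19x2 + 107x3 + 276x4 ≥ 153   (calcium)
  x1, x2, x3, x4 ≥ 0.
The optimal basis is {peanut butter, kale, whole milk}; cheddar drops out. Binding constraints: saturated fat, iron, calcium.
So peanut butter = 0.886 servings, kale = 0.3246 servings, whole milk = 0.3675 servings.
Cost = 0.28·0.886 + 0.93·0.3246 + 0.36·0.3675 = 0.68226.

$0.682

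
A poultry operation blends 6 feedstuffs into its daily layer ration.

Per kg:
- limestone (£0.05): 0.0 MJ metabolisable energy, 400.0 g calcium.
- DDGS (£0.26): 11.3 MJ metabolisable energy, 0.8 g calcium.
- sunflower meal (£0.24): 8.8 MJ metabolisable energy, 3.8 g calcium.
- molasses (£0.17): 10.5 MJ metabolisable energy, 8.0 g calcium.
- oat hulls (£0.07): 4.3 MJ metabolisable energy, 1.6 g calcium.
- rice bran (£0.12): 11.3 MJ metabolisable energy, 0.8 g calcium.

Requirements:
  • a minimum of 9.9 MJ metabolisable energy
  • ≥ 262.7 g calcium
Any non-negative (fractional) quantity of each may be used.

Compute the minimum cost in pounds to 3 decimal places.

Let x1 = kg of limestone, x2 = kg of DDGS, x3 = kg of sunflower meal, x4 = kg of molasses, x5 = kg of oat hulls, x6 = kg of rice bran.
Minimise 0.05x1 + 0.26x2 + 0.24x3 + 0.17x4 + 0.07x5 + 0.12x6 s.t.:
  11.3x2 + 8.8x3 + 10.5x4 + 4.3x5 + 11.3x6 ≥ 9.9   (metabolisable energy)
  400x1 + 0.8x2 + 3.8x3 + 8x4 + 1.6x5 + 0.8x6 ≥ 262.7   (calcium)
  x1, x2, x3, x4, x5, x6 ≥ 0.
At the optimum only limestone, rice bran are positive (DDGS, sunflower meal, molasses, oat hulls = 0). The metabolisable energy and calcium requirements are met with equality.
That vertex is x1 = 0.655, x6 = 0.8761.
Objective = 0.05·0.655 + 0.12·0.8761 = 0.13788.

£0.138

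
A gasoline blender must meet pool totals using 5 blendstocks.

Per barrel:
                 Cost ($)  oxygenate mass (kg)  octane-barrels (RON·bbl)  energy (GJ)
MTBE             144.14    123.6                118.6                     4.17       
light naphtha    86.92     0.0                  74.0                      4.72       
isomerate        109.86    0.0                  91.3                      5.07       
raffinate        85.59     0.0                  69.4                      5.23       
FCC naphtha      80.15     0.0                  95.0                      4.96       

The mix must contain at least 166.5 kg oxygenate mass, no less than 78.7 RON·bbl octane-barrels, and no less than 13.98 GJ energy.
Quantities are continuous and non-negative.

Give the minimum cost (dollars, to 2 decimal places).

$329.30

Treat it as an LP. Let x1 = barrels of MTBE, x2 = barrels of light naphtha, x3 = barrels of isomerate, x4 = barrels of raffinate, x5 = barrels of FCC naphtha.
min 144.14x1 + 86.92x2 + 109.86x3 + 85.59x4 + 80.15x5 s.t.:
  123.6x1 ≥ 166.5   (oxygenate mass)
  118.6x1 + 74x2 + 91.3x3 + 69.4x4 + 95x5 ≥ 78.7   (octane-barrels)
  4.17x1 + 4.72x2 + 5.07x3 + 5.23x4 + 4.96x5 ≥ 13.98   (energy)
  x1, x2, x3, x4, x5 ≥ 0.
The minimum-cost mix takes nothing from light naphtha, isomerate, raffinate — only MTBE, FCC naphtha. The oxygenate mass and energy requirements are met with equality.
Optimal quantities: MTBE = 1.3471 barrels, FCC naphtha = 1.686 barrels.
Total cost: 144.14·1.3471 + 80.15·1.686 = 329.3039.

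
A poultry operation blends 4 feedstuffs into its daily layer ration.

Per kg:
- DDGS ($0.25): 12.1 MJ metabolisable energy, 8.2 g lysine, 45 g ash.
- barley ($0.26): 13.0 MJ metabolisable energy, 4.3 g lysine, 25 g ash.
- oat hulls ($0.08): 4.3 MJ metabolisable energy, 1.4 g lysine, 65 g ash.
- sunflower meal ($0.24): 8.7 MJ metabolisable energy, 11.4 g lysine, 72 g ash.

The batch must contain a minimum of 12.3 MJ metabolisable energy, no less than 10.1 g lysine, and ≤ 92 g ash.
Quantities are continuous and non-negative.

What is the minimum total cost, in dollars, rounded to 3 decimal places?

Let x1 = kg of DDGS, x2 = kg of barley, x3 = kg of oat hulls, x4 = kg of sunflower meal.
min 0.25x1 + 0.26x2 + 0.08x3 + 0.24x4 with:
  12.1x1 + 13x2 + 4.3x3 + 8.7x4 ≥ 12.3   (metabolisable energy)
  8.2x1 + 4.3x2 + 1.4x3 + 11.4x4 ≥ 10.1   (lysine)
  45x1 + 25x2 + 65x3 + 72x4 ≤ 92   (ash)
  x1, x2, x3, x4 ≥ 0.
The cheapest feasible vertex uses only DDGS, sunflower meal; barley, oat hulls are not used. The metabolisable energy and lysine requirements are met with equality.
Optimal quantities: DDGS = 0.786 kg, sunflower meal = 0.3206 kg.
Total cost: 0.25·0.786 + 0.24·0.3206 = 0.27344.

$0.273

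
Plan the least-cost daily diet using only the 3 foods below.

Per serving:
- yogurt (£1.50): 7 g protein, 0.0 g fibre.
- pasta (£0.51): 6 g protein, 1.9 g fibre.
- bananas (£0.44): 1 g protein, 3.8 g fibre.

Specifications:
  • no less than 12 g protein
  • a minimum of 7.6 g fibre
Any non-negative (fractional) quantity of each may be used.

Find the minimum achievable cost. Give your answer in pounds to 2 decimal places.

Let x1 = servings of yogurt, x2 = servings of pasta, x3 = servings of bananas.
Minimize 1.5x1 + 0.51x2 + 0.44x3 with:
  7x1 + 6x2 + 1x3 ≥ 12   (protein)
  1.9x2 + 3.8x3 ≥ 7.6   (fibre)
  x1, x2, x3 ≥ 0.
The cheapest feasible vertex uses only pasta, bananas; yogurt is not used. There the protein and fibre constraints are tight.
Solving gives x2 = 1.818, x3 = 1.091.
Cost = 0.51·1.818 + 0.44·1.091 = 1.4072.

£1.41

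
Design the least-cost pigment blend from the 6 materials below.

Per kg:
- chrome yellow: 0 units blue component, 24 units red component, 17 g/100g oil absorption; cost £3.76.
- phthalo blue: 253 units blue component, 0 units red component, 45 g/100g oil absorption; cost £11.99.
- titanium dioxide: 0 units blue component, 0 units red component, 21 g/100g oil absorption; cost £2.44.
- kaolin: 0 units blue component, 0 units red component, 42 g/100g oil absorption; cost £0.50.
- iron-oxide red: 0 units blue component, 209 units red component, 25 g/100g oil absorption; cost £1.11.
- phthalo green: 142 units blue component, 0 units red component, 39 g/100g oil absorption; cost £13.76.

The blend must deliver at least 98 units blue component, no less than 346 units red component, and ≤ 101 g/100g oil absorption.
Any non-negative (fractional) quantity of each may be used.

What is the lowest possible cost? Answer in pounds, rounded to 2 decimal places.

£6.48

Let x1 = kg of chrome yellow, x2 = kg of phthalo blue, x3 = kg of titanium dioxide, x4 = kg of kaolin, x5 = kg of iron-oxide red, x6 = kg of phthalo green.
Minimise 3.76x1 + 11.99x2 + 2.44x3 + 0.5x4 + 1.11x5 + 13.76x6 s.t.:
  253x2 + 142x6 ≥ 98   (blue component)
  24x1 + 209x5 ≥ 346   (red component)
  17x1 + 45x2 + 21x3 + 42x4 + 25x5 + 39x6 ≤ 101   (oil absorption)
  x1, x2, x3, x4, x5, x6 ≥ 0.
The cheapest feasible vertex uses only phthalo blue, iron-oxide red; chrome yellow, titanium dioxide, kaolin, phthalo green are not used. There the blue component and red component constraints are tight.
Optimal quantities: phthalo blue = 0.3874 kg, iron-oxide red = 1.656 kg.
Cost = 11.99·0.3874 + 1.11·1.656 = 6.4831.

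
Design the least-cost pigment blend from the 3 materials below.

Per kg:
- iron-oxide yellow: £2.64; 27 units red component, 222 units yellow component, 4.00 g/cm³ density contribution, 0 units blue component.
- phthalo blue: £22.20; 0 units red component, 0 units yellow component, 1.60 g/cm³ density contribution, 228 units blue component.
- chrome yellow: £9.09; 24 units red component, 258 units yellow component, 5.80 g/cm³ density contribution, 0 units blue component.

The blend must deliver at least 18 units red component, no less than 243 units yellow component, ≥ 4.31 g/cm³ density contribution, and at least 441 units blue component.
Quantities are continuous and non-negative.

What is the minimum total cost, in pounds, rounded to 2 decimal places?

Let x1 = kg of iron-oxide yellow, x2 = kg of phthalo blue, x3 = kg of chrome yellow.
Minimize 2.64x1 + 22.2x2 + 9.09x3 with:
  27x1 + 24x3 ≥ 18   (red component)
  222x1 + 258x3 ≥ 243   (yellow component)
  4x1 + 1.6x2 + 5.8x3 ≥ 4.31   (density contribution)
  228x2 ≥ 441   (blue component)
  x1, x2, x3 ≥ 0.
The optimal basis is {iron-oxide yellow, phthalo blue}; chrome yellow drops out. Binding constraints: yellow component and blue component.
That vertex is x1 = 1.095, x2 = 1.934.
Total cost: 2.64·1.095 + 22.2·1.934 = 45.8256.

£45.83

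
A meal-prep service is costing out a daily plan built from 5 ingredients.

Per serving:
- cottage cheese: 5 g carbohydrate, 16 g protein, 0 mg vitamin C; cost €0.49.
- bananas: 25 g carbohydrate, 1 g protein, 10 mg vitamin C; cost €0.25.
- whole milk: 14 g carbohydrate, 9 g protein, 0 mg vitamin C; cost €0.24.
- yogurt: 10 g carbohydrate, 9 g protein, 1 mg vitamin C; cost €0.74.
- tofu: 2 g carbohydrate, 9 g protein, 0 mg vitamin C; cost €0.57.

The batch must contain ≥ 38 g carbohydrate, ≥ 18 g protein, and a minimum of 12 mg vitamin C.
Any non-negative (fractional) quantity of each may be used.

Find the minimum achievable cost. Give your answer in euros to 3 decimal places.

€0.748

Let x1 = servings of cottage cheese, x2 = servings of bananas, x3 = servings of whole milk, x4 = servings of yogurt, x5 = servings of tofu.
Minimize 0.49x1 + 0.25x2 + 0.24x3 + 0.74x4 + 0.57x5 subject to:
  5x1 + 25x2 + 14x3 + 10x4 + 2x5 ≥ 38   (carbohydrate)
  16x1 + 1x2 + 9x3 + 9x4 + 9x5 ≥ 18   (protein)
  10x2 + 1x4 ≥ 12   (vitamin C)
  x1, x2, x3, x4, x5 ≥ 0.
At the optimum only bananas, whole milk are positive (cottage cheese, yogurt, tofu = 0). Binding constraints: protein and vitamin C.
Solving gives x2 = 1.2, x3 = 1.867.
Total cost: 0.25·1.2 + 0.24·1.867 = 0.74808.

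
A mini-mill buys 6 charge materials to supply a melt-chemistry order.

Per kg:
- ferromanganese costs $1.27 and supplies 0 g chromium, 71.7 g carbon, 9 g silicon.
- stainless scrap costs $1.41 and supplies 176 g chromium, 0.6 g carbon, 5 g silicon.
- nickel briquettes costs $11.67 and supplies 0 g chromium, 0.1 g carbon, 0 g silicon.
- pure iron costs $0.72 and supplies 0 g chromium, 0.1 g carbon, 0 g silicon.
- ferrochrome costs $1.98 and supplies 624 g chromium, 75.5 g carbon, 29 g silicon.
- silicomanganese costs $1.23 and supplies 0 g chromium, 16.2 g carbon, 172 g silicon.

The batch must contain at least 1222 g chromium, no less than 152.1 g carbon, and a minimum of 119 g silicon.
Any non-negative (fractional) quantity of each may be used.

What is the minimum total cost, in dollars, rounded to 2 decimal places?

$4.32

Let x1 = kg of ferromanganese, x2 = kg of stainless scrap, x3 = kg of nickel briquettes, x4 = kg of pure iron, x5 = kg of ferrochrome, x6 = kg of silicomanganese.
Minimize 1.27x1 + 1.41x2 + 11.67x3 + 0.72x4 + 1.98x5 + 1.23x6 subject to:
  176x2 + 624x5 ≥ 1222   (chromium)
  71.7x1 + 0.6x2 + 0.1x3 + 0.1x4 + 75.5x5 + 16.2x6 ≥ 152.1   (carbon)
  9x1 + 5x2 + 29x5 + 172x6 ≥ 119   (silicon)
  x1, x2, x3, x4, x5, x6 ≥ 0.
At the optimum only ferrochrome, silicomanganese are positive (ferromanganese, stainless scrap, nickel briquettes, pure iron = 0). The chromium and silicon requirements are met with equality.
That vertex is x5 = 1.958, x6 = 0.3617.
Total cost: 1.98·1.958 + 1.23·0.3617 = 4.3217.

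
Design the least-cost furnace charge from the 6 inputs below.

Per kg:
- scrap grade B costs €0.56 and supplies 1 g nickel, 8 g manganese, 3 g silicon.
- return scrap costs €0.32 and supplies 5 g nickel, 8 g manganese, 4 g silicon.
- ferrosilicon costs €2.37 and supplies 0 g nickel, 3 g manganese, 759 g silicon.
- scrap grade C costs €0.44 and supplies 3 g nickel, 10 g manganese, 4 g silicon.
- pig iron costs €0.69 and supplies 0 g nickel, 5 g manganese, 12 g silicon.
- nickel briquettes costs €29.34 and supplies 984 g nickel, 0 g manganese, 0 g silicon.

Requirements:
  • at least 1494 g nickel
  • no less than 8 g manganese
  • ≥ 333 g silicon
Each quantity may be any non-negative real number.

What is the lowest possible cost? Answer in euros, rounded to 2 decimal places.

€45.72

Set it up as a linear program. Let x1 = kg of scrap grade B, x2 = kg of return scrap, x3 = kg of ferrosilicon, x4 = kg of scrap grade C, x5 = kg of pig iron, x6 = kg of nickel briquettes.
Minimize 0.56x1 + 0.32x2 + 2.37x3 + 0.44x4 + 0.69x5 + 29.34x6 s.t.:
  1x1 + 5x2 + 3x4 + 984x6 ≥ 1494   (nickel)
  8x1 + 8x2 + 3x3 + 10x4 + 5x5 ≥ 8   (manganese)
  3x1 + 4x2 + 759x3 + 4x4 + 12x5 ≥ 333   (silicon)
  x1, x2, x3, x4, x5, x6 ≥ 0.
The minimum-cost mix takes nothing from scrap grade B, scrap grade C, pig iron — only return scrap, ferrosilicon, nickel briquettes. There the nickel, manganese, silicon constraints are tight.
Solving gives x2 = 0.8371, x3 = 0.4343, x6 = 1.514.
Objective = 0.32·0.8371 + 2.37·0.4343 + 29.34·1.514 = 45.7179.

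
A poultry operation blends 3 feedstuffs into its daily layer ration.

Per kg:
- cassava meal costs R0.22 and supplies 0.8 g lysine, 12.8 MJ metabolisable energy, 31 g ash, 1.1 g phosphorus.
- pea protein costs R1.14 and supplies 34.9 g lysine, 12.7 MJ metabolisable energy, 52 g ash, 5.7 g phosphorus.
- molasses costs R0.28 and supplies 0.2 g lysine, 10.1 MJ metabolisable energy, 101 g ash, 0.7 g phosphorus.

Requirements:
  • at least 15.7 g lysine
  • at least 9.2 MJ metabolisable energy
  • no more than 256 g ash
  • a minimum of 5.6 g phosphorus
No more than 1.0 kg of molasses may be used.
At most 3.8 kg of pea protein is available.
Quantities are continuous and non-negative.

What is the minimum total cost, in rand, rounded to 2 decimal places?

Treat it as an LP. Let x1 = kg of cassava meal, x2 = kg of pea protein, x3 = kg of molasses.
Minimize 0.22x1 + 1.14x2 + 0.28x3 subject to:
  0.8x1 + 34.9x2 + 0.2x3 ≥ 15.7   (lysine)
  12.8x1 + 12.7x2 + 10.1x3 ≥ 9.2   (metabolisable energy)
  31x1 + 52x2 + 101x3 ≤ 256   (ash)
  1.1x1 + 5.7x2 + 0.7x3 ≥ 5.6   (phosphorus)
  x3 ≤ 1
  x2 ≤ 3.8
  x1, x2, x3 ≥ 0.
The optimal basis is {cassava meal, pea protein}; molasses drops out. There the lysine and phosphorus constraints are tight.
That vertex is x1 = 3.132, x2 = 0.3781.
Objective = 0.22·3.132 + 1.14·0.3781 = 1.1201.

R1.12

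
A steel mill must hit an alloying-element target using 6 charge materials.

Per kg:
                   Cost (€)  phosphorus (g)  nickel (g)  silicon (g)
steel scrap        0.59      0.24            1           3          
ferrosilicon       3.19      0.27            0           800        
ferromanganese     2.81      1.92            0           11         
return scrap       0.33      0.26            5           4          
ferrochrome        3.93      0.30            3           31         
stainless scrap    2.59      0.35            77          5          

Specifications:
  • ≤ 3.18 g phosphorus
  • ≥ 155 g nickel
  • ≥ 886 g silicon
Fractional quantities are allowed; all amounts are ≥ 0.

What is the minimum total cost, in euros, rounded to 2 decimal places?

€8.71

Set it up as a linear program. Let x1 = kg of steel scrap, x2 = kg of ferrosilicon, x3 = kg of ferromanganese, x4 = kg of return scrap, x5 = kg of ferrochrome, x6 = kg of stainless scrap.
Minimise 0.59x1 + 3.19x2 + 2.81x3 + 0.33x4 + 3.93x5 + 2.59x6 subject to:
  0.24x1 + 0.27x2 + 1.92x3 + 0.26x4 + 0.3x5 + 0.35x6 ≤ 3.18   (phosphorus)
  1x1 + 5x4 + 3x5 + 77x6 ≥ 155   (nickel)
  3x1 + 800x2 + 11x3 + 4x4 + 31x5 + 5x6 ≥ 886   (silicon)
  x1, x2, x3, x4, x5, x6 ≥ 0.
The cheapest feasible vertex uses only ferrosilicon, stainless scrap; steel scrap, ferromanganese, return scrap, ferrochrome are not used. The nickel and silicon requirements are met with equality.
Optimal quantities: ferrosilicon = 1.095 kg, stainless scrap = 2.013 kg.
Cost = 3.19·1.095 + 2.59·2.013 = 8.7067.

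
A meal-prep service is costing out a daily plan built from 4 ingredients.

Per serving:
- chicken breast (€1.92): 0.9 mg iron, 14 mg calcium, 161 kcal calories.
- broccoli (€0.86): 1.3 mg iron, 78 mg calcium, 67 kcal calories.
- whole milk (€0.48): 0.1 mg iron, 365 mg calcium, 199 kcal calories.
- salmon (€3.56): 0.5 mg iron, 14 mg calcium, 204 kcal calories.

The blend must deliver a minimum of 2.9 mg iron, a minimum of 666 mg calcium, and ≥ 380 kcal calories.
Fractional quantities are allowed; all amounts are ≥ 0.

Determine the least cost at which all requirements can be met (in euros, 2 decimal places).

€2.49

Treat it as an LP. Let x1 = servings of chicken breast, x2 = servings of broccoli, x3 = servings of whole milk, x4 = servings of salmon.
Minimize 1.92x1 + 0.86x2 + 0.48x3 + 3.56x4 with:
  0.9x1 + 1.3x2 + 0.1x3 + 0.5x4 ≥ 2.9   (iron)
  14x1 + 78x2 + 365x3 + 14x4 ≥ 666   (calcium)
  161x1 + 67x2 + 199x3 + 204x4 ≥ 380   (calories)
  x1, x2, x3, x4 ≥ 0.
At the optimum only broccoli, whole milk are positive (chicken breast, salmon = 0). Binding constraints: iron and calcium.
Optimal quantities: broccoli = 2.125 servings, whole milk = 1.37 servings.
Objective = 0.86·2.125 + 0.48·1.37 = 2.4851.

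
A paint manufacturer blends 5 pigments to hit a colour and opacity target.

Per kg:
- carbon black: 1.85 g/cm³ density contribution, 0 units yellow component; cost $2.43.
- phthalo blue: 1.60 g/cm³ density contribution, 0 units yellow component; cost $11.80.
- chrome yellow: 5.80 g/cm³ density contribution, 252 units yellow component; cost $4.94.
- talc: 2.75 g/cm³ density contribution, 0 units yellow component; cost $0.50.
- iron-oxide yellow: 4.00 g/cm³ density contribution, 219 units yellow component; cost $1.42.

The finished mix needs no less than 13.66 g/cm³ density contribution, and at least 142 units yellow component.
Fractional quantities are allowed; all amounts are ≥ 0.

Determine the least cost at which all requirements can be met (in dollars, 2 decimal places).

$2.93

Set it up as a linear program. Let x1 = kg of carbon black, x2 = kg of phthalo blue, x3 = kg of chrome yellow, x4 = kg of talc, x5 = kg of iron-oxide yellow.
min 2.43x1 + 11.8x2 + 4.94x3 + 0.5x4 + 1.42x5 with:
  1.85x1 + 1.6x2 + 5.8x3 + 2.75x4 + 4x5 ≥ 13.66   (density contribution)
  252x3 + 219x5 ≥ 142   (yellow component)
  x1, x2, x3, x4, x5 ≥ 0.
The optimal basis is {talc, iron-oxide yellow}; carbon black, phthalo blue, chrome yellow drop out. The density contribution and yellow component requirements are met with equality.
So talc = 4.024 kg, iron-oxide yellow = 0.6484 kg.
Objective = 0.5·4.024 + 1.42·0.6484 = 2.9327.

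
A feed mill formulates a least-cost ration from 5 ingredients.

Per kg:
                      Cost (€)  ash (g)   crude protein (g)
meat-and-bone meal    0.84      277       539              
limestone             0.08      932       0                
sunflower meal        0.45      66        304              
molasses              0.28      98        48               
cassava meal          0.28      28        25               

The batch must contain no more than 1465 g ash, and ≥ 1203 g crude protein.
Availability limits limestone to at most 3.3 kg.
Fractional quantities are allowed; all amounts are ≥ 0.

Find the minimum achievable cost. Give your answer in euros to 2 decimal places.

Let x1 = kg of meat-and-bone meal, x2 = kg of limestone, x3 = kg of sunflower meal, x4 = kg of molasses, x5 = kg of cassava meal.
min 0.84x1 + 0.08x2 + 0.45x3 + 0.28x4 + 0.28x5 s.t.:
  277x1 + 932x2 + 66x3 + 98x4 + 28x5 ≤ 1465   (ash)
  539x1 + 304x3 + 48x4 + 25x5 ≥ 1203   (crude protein)
  x2 ≤ 3.3
  x1, x2, x3, x4, x5 ≥ 0.
The cheapest feasible vertex uses only sunflower meal; meat-and-bone meal, limestone, molasses, cassava meal are not used. Binding constraint: crude protein.
Optimal quantities: sunflower meal = 3.957 kg.
Hence cost = 0.45·3.957 = €1.7807.

€1.78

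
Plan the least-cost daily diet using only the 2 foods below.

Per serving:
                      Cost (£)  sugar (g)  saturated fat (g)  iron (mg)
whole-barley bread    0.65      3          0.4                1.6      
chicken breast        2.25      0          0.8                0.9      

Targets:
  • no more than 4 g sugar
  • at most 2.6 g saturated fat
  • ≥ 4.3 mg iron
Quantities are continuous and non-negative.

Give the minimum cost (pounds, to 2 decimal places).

£6.28

Treat it as an LP. Let x1 = servings of whole-barley bread, x2 = servings of chicken breast.
Minimize 0.65x1 + 2.25x2 subject to:
  3x1 ≤ 4   (sugar)
  0.4x1 + 0.8x2 ≤ 2.6   (saturated fat)
  1.6x1 + 0.9x2 ≥ 4.3   (iron)
  x1, x2 ≥ 0.
Both inputs are positive at the optimum. The sugar and iron requirements are met with equality.
Solving gives x1 = 1.333, x2 = 2.407.
Objective = 0.65·1.333 + 2.25·2.407 = 6.2822.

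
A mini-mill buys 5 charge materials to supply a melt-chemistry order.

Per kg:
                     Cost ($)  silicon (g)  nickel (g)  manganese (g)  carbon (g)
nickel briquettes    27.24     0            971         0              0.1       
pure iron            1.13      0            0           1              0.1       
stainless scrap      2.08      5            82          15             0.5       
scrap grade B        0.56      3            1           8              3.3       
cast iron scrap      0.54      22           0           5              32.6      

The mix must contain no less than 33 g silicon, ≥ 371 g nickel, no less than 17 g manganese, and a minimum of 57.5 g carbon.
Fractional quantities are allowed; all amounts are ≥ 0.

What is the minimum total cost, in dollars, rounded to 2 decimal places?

$10.33

Treat it as an LP. Let x1 = kg of nickel briquettes, x2 = kg of pure iron, x3 = kg of stainless scrap, x4 = kg of scrap grade B, x5 = kg of cast iron scrap.
Minimise 27.24x1 + 1.13x2 + 2.08x3 + 0.56x4 + 0.54x5 subject to:
  5x3 + 3x4 + 22x5 ≥ 33   (silicon)
  971x1 + 82x3 + 1x4 ≥ 371   (nickel)
  1x2 + 15x3 + 8x4 + 5x5 ≥ 17   (manganese)
  0.1x1 + 0.1x2 + 0.5x3 + 3.3x4 + 32.6x5 ≥ 57.5   (carbon)
  x1, x2, x3, x4, x5 ≥ 0.
The optimal basis is {stainless scrap, cast iron scrap}; nickel briquettes, pure iron, scrap grade B drop out. There the nickel and carbon constraints are tight.
That vertex is x3 = 4.5244, x5 = 1.6944.
Cost = 2.08·4.5244 + 0.54·1.6944 = 10.3257.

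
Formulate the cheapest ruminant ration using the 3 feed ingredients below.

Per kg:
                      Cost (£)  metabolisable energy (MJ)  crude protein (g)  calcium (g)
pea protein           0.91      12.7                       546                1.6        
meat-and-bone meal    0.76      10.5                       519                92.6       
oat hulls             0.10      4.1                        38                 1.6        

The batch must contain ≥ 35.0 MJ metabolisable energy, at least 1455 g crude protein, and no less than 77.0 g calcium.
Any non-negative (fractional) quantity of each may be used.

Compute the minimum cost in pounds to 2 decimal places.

£2.20

Set it up as a linear program. Let x1 = kg of pea protein, x2 = kg of meat-and-bone meal, x3 = kg of oat hulls.
min 0.91x1 + 0.76x2 + 0.1x3 s.t.:
  12.7x1 + 10.5x2 + 4.1x3 ≥ 35   (metabolisable energy)
  546x1 + 519x2 + 38x3 ≥ 1455   (crude protein)
  1.6x1 + 92.6x2 + 1.6x3 ≥ 77   (calcium)
  x1, x2, x3 ≥ 0.
The optimal basis is {meat-and-bone meal, oat hulls}; pea protein drops out. The metabolisable energy and crude protein requirements are met with equality.
Solving gives x2 = 2.681, x3 = 1.67.
Hence cost = 0.76·2.681 + 0.1·1.67 = £2.2046.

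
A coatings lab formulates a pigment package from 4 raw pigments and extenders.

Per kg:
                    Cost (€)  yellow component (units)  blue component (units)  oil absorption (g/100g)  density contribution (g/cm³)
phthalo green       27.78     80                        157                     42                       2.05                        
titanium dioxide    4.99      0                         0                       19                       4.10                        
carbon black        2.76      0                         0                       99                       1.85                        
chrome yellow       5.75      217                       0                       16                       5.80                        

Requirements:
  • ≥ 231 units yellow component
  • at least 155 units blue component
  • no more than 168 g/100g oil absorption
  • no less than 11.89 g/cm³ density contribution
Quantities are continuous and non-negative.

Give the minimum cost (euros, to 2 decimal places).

€37.21

Set it up as a linear program. Let x1 = kg of phthalo green, x2 = kg of titanium dioxide, x3 = kg of carbon black, x4 = kg of chrome yellow.
min 27.78x1 + 4.99x2 + 2.76x3 + 5.75x4 s.t.:
  80x1 + 217x4 ≥ 231   (yellow component)
  157x1 ≥ 155   (blue component)
  42x1 + 19x2 + 99x3 + 16x4 ≤ 168   (oil absorption)
  2.05x1 + 4.1x2 + 1.85x3 + 5.8x4 ≥ 11.89   (density contribution)
  x1, x2, x3, x4 ≥ 0.
At the optimum only phthalo green, chrome yellow are positive (titanium dioxide, carbon black = 0). The blue component and density contribution requirements are met with equality.
That vertex is x1 = 0.9873, x4 = 1.701.
Cost = 27.78·0.9873 + 5.75·1.701 = 37.2079.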